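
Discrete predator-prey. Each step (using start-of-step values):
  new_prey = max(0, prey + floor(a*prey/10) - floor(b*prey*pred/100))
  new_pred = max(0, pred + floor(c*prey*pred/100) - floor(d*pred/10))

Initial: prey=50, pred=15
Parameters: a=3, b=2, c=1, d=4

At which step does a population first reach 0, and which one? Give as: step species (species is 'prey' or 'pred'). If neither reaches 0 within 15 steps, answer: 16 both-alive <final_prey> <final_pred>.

Step 1: prey: 50+15-15=50; pred: 15+7-6=16
Step 2: prey: 50+15-16=49; pred: 16+8-6=18
Step 3: prey: 49+14-17=46; pred: 18+8-7=19
Step 4: prey: 46+13-17=42; pred: 19+8-7=20
Step 5: prey: 42+12-16=38; pred: 20+8-8=20
Step 6: prey: 38+11-15=34; pred: 20+7-8=19
Step 7: prey: 34+10-12=32; pred: 19+6-7=18
Step 8: prey: 32+9-11=30; pred: 18+5-7=16
Step 9: prey: 30+9-9=30; pred: 16+4-6=14
Step 10: prey: 30+9-8=31; pred: 14+4-5=13
Step 11: prey: 31+9-8=32; pred: 13+4-5=12
Step 12: prey: 32+9-7=34; pred: 12+3-4=11
Step 13: prey: 34+10-7=37; pred: 11+3-4=10
Step 14: prey: 37+11-7=41; pred: 10+3-4=9
Step 15: prey: 41+12-7=46; pred: 9+3-3=9
No extinction within 15 steps

Answer: 16 both-alive 46 9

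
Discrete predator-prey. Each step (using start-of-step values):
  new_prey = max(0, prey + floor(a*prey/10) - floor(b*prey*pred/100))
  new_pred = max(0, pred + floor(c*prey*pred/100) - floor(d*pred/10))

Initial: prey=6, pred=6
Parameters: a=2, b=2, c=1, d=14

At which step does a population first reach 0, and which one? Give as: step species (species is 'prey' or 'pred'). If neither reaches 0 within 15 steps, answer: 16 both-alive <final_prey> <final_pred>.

Step 1: prey: 6+1-0=7; pred: 6+0-8=0
First extinction: pred at step 1

Answer: 1 pred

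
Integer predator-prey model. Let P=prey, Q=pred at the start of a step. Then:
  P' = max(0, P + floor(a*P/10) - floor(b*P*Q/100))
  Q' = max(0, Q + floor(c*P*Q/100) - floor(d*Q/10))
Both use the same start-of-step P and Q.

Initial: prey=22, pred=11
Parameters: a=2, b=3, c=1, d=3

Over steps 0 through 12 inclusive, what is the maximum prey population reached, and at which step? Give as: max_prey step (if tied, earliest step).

Answer: 32 12

Derivation:
Step 1: prey: 22+4-7=19; pred: 11+2-3=10
Step 2: prey: 19+3-5=17; pred: 10+1-3=8
Step 3: prey: 17+3-4=16; pred: 8+1-2=7
Step 4: prey: 16+3-3=16; pred: 7+1-2=6
Step 5: prey: 16+3-2=17; pred: 6+0-1=5
Step 6: prey: 17+3-2=18; pred: 5+0-1=4
Step 7: prey: 18+3-2=19; pred: 4+0-1=3
Step 8: prey: 19+3-1=21; pred: 3+0-0=3
Step 9: prey: 21+4-1=24; pred: 3+0-0=3
Step 10: prey: 24+4-2=26; pred: 3+0-0=3
Step 11: prey: 26+5-2=29; pred: 3+0-0=3
Step 12: prey: 29+5-2=32; pred: 3+0-0=3
Max prey = 32 at step 12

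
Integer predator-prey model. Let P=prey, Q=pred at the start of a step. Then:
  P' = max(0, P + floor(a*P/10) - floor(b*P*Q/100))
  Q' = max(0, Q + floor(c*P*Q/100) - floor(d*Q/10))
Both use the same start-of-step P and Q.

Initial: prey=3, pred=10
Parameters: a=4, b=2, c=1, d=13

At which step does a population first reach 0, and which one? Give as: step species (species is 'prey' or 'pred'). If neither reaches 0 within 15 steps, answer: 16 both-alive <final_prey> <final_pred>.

Step 1: prey: 3+1-0=4; pred: 10+0-13=0
First extinction: pred at step 1

Answer: 1 pred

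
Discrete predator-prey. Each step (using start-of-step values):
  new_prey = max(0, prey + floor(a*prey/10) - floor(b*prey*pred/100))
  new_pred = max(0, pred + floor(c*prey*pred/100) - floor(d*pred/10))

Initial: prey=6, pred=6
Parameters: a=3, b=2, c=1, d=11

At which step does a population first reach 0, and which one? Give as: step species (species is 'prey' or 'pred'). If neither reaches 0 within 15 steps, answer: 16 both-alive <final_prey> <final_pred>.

Step 1: prey: 6+1-0=7; pred: 6+0-6=0
First extinction: pred at step 1

Answer: 1 pred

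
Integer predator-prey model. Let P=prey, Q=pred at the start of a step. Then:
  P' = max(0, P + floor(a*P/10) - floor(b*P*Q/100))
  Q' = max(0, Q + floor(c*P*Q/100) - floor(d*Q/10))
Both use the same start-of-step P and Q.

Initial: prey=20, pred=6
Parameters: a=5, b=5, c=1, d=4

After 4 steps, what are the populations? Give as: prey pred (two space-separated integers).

Step 1: prey: 20+10-6=24; pred: 6+1-2=5
Step 2: prey: 24+12-6=30; pred: 5+1-2=4
Step 3: prey: 30+15-6=39; pred: 4+1-1=4
Step 4: prey: 39+19-7=51; pred: 4+1-1=4

Answer: 51 4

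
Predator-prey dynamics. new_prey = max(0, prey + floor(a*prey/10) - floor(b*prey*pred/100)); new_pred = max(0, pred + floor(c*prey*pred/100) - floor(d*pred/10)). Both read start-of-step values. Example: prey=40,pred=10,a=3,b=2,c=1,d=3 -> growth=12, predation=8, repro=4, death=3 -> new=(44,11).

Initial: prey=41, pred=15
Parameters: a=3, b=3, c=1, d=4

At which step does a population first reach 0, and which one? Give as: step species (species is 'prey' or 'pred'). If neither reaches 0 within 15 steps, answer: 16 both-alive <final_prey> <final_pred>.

Answer: 16 both-alive 79 6

Derivation:
Step 1: prey: 41+12-18=35; pred: 15+6-6=15
Step 2: prey: 35+10-15=30; pred: 15+5-6=14
Step 3: prey: 30+9-12=27; pred: 14+4-5=13
Step 4: prey: 27+8-10=25; pred: 13+3-5=11
Step 5: prey: 25+7-8=24; pred: 11+2-4=9
Step 6: prey: 24+7-6=25; pred: 9+2-3=8
Step 7: prey: 25+7-6=26; pred: 8+2-3=7
Step 8: prey: 26+7-5=28; pred: 7+1-2=6
Step 9: prey: 28+8-5=31; pred: 6+1-2=5
Step 10: prey: 31+9-4=36; pred: 5+1-2=4
Step 11: prey: 36+10-4=42; pred: 4+1-1=4
Step 12: prey: 42+12-5=49; pred: 4+1-1=4
Step 13: prey: 49+14-5=58; pred: 4+1-1=4
Step 14: prey: 58+17-6=69; pred: 4+2-1=5
Step 15: prey: 69+20-10=79; pred: 5+3-2=6
No extinction within 15 steps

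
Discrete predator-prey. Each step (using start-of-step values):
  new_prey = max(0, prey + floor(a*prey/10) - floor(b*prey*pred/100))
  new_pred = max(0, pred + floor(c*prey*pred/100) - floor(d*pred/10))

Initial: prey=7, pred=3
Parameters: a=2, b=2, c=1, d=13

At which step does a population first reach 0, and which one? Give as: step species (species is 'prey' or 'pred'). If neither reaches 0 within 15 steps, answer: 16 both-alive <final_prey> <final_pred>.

Step 1: prey: 7+1-0=8; pred: 3+0-3=0
First extinction: pred at step 1

Answer: 1 pred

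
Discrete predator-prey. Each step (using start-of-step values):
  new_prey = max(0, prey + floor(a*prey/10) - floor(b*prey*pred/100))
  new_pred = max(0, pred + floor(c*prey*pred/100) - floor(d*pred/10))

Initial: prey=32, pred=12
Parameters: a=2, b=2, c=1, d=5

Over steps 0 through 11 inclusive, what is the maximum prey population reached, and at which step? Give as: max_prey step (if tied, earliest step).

Step 1: prey: 32+6-7=31; pred: 12+3-6=9
Step 2: prey: 31+6-5=32; pred: 9+2-4=7
Step 3: prey: 32+6-4=34; pred: 7+2-3=6
Step 4: prey: 34+6-4=36; pred: 6+2-3=5
Step 5: prey: 36+7-3=40; pred: 5+1-2=4
Step 6: prey: 40+8-3=45; pred: 4+1-2=3
Step 7: prey: 45+9-2=52; pred: 3+1-1=3
Step 8: prey: 52+10-3=59; pred: 3+1-1=3
Step 9: prey: 59+11-3=67; pred: 3+1-1=3
Step 10: prey: 67+13-4=76; pred: 3+2-1=4
Step 11: prey: 76+15-6=85; pred: 4+3-2=5
Max prey = 85 at step 11

Answer: 85 11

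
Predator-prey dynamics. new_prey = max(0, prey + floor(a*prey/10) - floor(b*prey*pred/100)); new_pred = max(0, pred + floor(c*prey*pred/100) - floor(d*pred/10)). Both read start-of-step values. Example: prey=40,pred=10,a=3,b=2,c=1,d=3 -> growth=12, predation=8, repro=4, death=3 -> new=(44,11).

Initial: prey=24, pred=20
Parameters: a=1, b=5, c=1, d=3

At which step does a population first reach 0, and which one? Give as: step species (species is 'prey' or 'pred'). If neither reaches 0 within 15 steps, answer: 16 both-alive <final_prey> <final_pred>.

Step 1: prey: 24+2-24=2; pred: 20+4-6=18
Step 2: prey: 2+0-1=1; pred: 18+0-5=13
Step 3: prey: 1+0-0=1; pred: 13+0-3=10
Step 4: prey: 1+0-0=1; pred: 10+0-3=7
Step 5: prey: 1+0-0=1; pred: 7+0-2=5
Step 6: prey: 1+0-0=1; pred: 5+0-1=4
Step 7: prey: 1+0-0=1; pred: 4+0-1=3
Step 8: prey: 1+0-0=1; pred: 3+0-0=3
Steps 9-15: state stable at prey=1, pred=3 (no change)
No extinction within 15 steps

Answer: 16 both-alive 1 3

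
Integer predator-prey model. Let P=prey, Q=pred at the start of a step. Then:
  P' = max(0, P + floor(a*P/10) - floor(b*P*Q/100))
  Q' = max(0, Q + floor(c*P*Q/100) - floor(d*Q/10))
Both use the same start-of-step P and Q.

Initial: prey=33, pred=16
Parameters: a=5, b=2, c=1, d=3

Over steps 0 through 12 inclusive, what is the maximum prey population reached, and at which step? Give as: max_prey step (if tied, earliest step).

Step 1: prey: 33+16-10=39; pred: 16+5-4=17
Step 2: prey: 39+19-13=45; pred: 17+6-5=18
Step 3: prey: 45+22-16=51; pred: 18+8-5=21
Step 4: prey: 51+25-21=55; pred: 21+10-6=25
Step 5: prey: 55+27-27=55; pred: 25+13-7=31
Step 6: prey: 55+27-34=48; pred: 31+17-9=39
Step 7: prey: 48+24-37=35; pred: 39+18-11=46
Step 8: prey: 35+17-32=20; pred: 46+16-13=49
Step 9: prey: 20+10-19=11; pred: 49+9-14=44
Step 10: prey: 11+5-9=7; pred: 44+4-13=35
Step 11: prey: 7+3-4=6; pred: 35+2-10=27
Step 12: prey: 6+3-3=6; pred: 27+1-8=20
Max prey = 55 at step 4

Answer: 55 4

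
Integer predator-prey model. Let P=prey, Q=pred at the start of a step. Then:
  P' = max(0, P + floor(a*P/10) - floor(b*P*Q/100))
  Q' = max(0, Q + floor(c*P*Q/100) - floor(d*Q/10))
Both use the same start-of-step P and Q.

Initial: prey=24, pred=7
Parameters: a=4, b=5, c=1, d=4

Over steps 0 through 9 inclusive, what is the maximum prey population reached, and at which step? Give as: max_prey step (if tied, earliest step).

Answer: 84 9

Derivation:
Step 1: prey: 24+9-8=25; pred: 7+1-2=6
Step 2: prey: 25+10-7=28; pred: 6+1-2=5
Step 3: prey: 28+11-7=32; pred: 5+1-2=4
Step 4: prey: 32+12-6=38; pred: 4+1-1=4
Step 5: prey: 38+15-7=46; pred: 4+1-1=4
Step 6: prey: 46+18-9=55; pred: 4+1-1=4
Step 7: prey: 55+22-11=66; pred: 4+2-1=5
Step 8: prey: 66+26-16=76; pred: 5+3-2=6
Step 9: prey: 76+30-22=84; pred: 6+4-2=8
Max prey = 84 at step 9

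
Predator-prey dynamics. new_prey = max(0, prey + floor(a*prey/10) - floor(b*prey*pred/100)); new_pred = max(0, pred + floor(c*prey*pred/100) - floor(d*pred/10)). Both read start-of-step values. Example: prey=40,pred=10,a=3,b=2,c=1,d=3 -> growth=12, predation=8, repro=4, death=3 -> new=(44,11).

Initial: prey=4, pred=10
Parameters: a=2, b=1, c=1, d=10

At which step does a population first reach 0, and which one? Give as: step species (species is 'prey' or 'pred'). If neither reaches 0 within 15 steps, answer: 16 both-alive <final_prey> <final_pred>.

Step 1: prey: 4+0-0=4; pred: 10+0-10=0
First extinction: pred at step 1

Answer: 1 pred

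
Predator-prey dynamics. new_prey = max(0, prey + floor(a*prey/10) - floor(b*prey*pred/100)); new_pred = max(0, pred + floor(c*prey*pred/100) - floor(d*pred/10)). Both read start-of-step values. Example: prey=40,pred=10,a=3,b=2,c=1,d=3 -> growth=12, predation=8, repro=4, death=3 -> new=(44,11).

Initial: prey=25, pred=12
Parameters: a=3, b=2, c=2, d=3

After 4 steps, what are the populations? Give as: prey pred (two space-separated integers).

Step 1: prey: 25+7-6=26; pred: 12+6-3=15
Step 2: prey: 26+7-7=26; pred: 15+7-4=18
Step 3: prey: 26+7-9=24; pred: 18+9-5=22
Step 4: prey: 24+7-10=21; pred: 22+10-6=26

Answer: 21 26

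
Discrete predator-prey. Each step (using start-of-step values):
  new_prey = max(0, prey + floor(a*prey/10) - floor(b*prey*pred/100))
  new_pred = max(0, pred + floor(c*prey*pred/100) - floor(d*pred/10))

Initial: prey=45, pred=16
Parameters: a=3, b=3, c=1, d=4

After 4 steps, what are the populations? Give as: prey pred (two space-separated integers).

Step 1: prey: 45+13-21=37; pred: 16+7-6=17
Step 2: prey: 37+11-18=30; pred: 17+6-6=17
Step 3: prey: 30+9-15=24; pred: 17+5-6=16
Step 4: prey: 24+7-11=20; pred: 16+3-6=13

Answer: 20 13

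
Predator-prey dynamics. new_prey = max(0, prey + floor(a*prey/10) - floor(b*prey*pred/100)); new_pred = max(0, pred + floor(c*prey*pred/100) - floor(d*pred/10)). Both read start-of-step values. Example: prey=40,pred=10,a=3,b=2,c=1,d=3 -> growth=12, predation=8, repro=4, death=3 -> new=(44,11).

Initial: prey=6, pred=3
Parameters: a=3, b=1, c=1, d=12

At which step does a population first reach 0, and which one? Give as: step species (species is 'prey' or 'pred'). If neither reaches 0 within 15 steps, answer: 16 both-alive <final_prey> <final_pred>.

Step 1: prey: 6+1-0=7; pred: 3+0-3=0
First extinction: pred at step 1

Answer: 1 pred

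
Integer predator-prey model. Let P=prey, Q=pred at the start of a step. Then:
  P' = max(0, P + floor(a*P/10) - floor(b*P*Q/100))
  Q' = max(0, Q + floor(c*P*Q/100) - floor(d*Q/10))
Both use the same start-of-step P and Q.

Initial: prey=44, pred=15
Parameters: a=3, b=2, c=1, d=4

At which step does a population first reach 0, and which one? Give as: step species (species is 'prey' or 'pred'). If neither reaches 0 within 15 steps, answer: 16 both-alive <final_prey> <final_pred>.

Answer: 16 both-alive 44 15

Derivation:
Step 1: prey: 44+13-13=44; pred: 15+6-6=15
Steps 2-15: state stable at prey=44, pred=15 (no change)
No extinction within 15 steps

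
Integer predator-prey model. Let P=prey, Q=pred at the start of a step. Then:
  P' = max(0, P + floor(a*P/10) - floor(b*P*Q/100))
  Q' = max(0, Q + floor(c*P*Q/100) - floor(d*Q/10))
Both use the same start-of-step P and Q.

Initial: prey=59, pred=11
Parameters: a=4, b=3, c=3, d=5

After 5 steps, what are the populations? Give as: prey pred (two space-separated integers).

Answer: 0 26

Derivation:
Step 1: prey: 59+23-19=63; pred: 11+19-5=25
Step 2: prey: 63+25-47=41; pred: 25+47-12=60
Step 3: prey: 41+16-73=0; pred: 60+73-30=103
Step 4: prey: 0+0-0=0; pred: 103+0-51=52
Step 5: prey: 0+0-0=0; pred: 52+0-26=26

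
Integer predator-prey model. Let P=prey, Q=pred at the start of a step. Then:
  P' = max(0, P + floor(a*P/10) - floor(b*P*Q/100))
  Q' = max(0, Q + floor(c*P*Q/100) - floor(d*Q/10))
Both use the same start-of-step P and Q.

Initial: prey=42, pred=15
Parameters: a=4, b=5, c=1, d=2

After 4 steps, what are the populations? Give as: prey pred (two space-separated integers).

Step 1: prey: 42+16-31=27; pred: 15+6-3=18
Step 2: prey: 27+10-24=13; pred: 18+4-3=19
Step 3: prey: 13+5-12=6; pred: 19+2-3=18
Step 4: prey: 6+2-5=3; pred: 18+1-3=16

Answer: 3 16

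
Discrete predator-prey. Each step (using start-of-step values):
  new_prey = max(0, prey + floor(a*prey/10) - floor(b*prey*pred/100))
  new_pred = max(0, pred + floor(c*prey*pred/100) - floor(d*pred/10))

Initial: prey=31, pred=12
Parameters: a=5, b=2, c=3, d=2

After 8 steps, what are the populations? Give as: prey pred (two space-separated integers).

Answer: 0 59

Derivation:
Step 1: prey: 31+15-7=39; pred: 12+11-2=21
Step 2: prey: 39+19-16=42; pred: 21+24-4=41
Step 3: prey: 42+21-34=29; pred: 41+51-8=84
Step 4: prey: 29+14-48=0; pred: 84+73-16=141
Step 5: prey: 0+0-0=0; pred: 141+0-28=113
Step 6: prey: 0+0-0=0; pred: 113+0-22=91
Step 7: prey: 0+0-0=0; pred: 91+0-18=73
Step 8: prey: 0+0-0=0; pred: 73+0-14=59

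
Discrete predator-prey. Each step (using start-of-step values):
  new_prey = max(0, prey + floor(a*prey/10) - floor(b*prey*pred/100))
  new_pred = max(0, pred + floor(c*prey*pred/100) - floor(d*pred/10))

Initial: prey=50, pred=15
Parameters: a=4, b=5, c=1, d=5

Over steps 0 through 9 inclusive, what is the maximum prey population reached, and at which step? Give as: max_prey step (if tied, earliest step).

Answer: 56 9

Derivation:
Step 1: prey: 50+20-37=33; pred: 15+7-7=15
Step 2: prey: 33+13-24=22; pred: 15+4-7=12
Step 3: prey: 22+8-13=17; pred: 12+2-6=8
Step 4: prey: 17+6-6=17; pred: 8+1-4=5
Step 5: prey: 17+6-4=19; pred: 5+0-2=3
Step 6: prey: 19+7-2=24; pred: 3+0-1=2
Step 7: prey: 24+9-2=31; pred: 2+0-1=1
Step 8: prey: 31+12-1=42; pred: 1+0-0=1
Step 9: prey: 42+16-2=56; pred: 1+0-0=1
Max prey = 56 at step 9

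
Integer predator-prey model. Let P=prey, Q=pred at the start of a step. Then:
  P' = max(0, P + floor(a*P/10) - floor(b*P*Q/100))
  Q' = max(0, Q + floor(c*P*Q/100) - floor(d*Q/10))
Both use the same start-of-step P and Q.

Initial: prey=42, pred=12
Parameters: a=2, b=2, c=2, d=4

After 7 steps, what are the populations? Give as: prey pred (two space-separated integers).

Step 1: prey: 42+8-10=40; pred: 12+10-4=18
Step 2: prey: 40+8-14=34; pred: 18+14-7=25
Step 3: prey: 34+6-17=23; pred: 25+17-10=32
Step 4: prey: 23+4-14=13; pred: 32+14-12=34
Step 5: prey: 13+2-8=7; pred: 34+8-13=29
Step 6: prey: 7+1-4=4; pred: 29+4-11=22
Step 7: prey: 4+0-1=3; pred: 22+1-8=15

Answer: 3 15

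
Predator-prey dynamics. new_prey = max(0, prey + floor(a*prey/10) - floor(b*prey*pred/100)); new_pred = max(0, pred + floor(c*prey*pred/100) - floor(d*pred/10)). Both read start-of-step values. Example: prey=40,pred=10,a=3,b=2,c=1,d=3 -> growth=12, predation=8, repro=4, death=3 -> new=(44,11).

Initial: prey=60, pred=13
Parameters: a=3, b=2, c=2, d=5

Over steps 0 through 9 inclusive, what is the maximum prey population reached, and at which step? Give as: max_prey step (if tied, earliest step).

Step 1: prey: 60+18-15=63; pred: 13+15-6=22
Step 2: prey: 63+18-27=54; pred: 22+27-11=38
Step 3: prey: 54+16-41=29; pred: 38+41-19=60
Step 4: prey: 29+8-34=3; pred: 60+34-30=64
Step 5: prey: 3+0-3=0; pred: 64+3-32=35
Step 6: prey: 0+0-0=0; pred: 35+0-17=18
Step 7: prey: 0+0-0=0; pred: 18+0-9=9
Step 8: prey: 0+0-0=0; pred: 9+0-4=5
Step 9: prey: 0+0-0=0; pred: 5+0-2=3
Max prey = 63 at step 1

Answer: 63 1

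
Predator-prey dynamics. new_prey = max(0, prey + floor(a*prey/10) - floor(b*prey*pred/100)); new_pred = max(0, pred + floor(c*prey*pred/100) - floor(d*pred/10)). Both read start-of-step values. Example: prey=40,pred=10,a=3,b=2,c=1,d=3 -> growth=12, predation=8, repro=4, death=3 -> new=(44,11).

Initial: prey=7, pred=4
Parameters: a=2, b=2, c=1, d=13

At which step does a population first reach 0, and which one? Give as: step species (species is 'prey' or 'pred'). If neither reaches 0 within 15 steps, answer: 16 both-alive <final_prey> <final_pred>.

Answer: 1 pred

Derivation:
Step 1: prey: 7+1-0=8; pred: 4+0-5=0
First extinction: pred at step 1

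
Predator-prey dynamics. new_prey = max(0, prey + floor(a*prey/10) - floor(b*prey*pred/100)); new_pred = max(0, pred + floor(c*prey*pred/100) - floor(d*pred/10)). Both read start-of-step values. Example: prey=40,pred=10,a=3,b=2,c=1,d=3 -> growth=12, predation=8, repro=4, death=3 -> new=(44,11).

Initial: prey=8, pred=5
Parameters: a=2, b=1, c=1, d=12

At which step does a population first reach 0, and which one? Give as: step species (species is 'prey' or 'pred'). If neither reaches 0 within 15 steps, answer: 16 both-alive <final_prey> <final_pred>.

Step 1: prey: 8+1-0=9; pred: 5+0-6=0
First extinction: pred at step 1

Answer: 1 pred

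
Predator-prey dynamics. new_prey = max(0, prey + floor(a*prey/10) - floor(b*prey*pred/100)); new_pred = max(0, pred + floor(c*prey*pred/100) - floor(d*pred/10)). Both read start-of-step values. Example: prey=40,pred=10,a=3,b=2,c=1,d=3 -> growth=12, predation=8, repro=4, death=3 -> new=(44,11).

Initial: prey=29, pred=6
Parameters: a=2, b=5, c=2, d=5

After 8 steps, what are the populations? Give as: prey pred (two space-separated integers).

Answer: 19 3

Derivation:
Step 1: prey: 29+5-8=26; pred: 6+3-3=6
Step 2: prey: 26+5-7=24; pred: 6+3-3=6
Step 3: prey: 24+4-7=21; pred: 6+2-3=5
Step 4: prey: 21+4-5=20; pred: 5+2-2=5
Step 5: prey: 20+4-5=19; pred: 5+2-2=5
Step 6: prey: 19+3-4=18; pred: 5+1-2=4
Step 7: prey: 18+3-3=18; pred: 4+1-2=3
Step 8: prey: 18+3-2=19; pred: 3+1-1=3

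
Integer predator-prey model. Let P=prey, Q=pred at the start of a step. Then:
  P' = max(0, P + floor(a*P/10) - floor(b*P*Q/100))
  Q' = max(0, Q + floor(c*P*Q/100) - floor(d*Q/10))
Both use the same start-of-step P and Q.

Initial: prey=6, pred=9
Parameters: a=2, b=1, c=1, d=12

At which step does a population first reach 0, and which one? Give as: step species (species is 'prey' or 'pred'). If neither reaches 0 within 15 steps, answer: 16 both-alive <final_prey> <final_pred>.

Step 1: prey: 6+1-0=7; pred: 9+0-10=0
First extinction: pred at step 1

Answer: 1 pred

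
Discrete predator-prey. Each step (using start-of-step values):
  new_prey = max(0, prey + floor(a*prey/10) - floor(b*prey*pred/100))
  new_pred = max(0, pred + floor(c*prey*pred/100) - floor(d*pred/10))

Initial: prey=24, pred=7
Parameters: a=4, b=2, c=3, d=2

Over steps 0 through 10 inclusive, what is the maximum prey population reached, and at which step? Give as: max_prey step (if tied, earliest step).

Step 1: prey: 24+9-3=30; pred: 7+5-1=11
Step 2: prey: 30+12-6=36; pred: 11+9-2=18
Step 3: prey: 36+14-12=38; pred: 18+19-3=34
Step 4: prey: 38+15-25=28; pred: 34+38-6=66
Step 5: prey: 28+11-36=3; pred: 66+55-13=108
Step 6: prey: 3+1-6=0; pred: 108+9-21=96
Step 7: prey: 0+0-0=0; pred: 96+0-19=77
Step 8: prey: 0+0-0=0; pred: 77+0-15=62
Step 9: prey: 0+0-0=0; pred: 62+0-12=50
Step 10: prey: 0+0-0=0; pred: 50+0-10=40
Max prey = 38 at step 3

Answer: 38 3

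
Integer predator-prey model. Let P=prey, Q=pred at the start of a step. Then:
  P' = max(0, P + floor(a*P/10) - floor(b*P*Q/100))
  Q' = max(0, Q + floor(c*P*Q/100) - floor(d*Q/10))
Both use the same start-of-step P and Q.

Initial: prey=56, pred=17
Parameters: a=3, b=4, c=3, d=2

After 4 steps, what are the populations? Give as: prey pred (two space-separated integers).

Answer: 0 49

Derivation:
Step 1: prey: 56+16-38=34; pred: 17+28-3=42
Step 2: prey: 34+10-57=0; pred: 42+42-8=76
Step 3: prey: 0+0-0=0; pred: 76+0-15=61
Step 4: prey: 0+0-0=0; pred: 61+0-12=49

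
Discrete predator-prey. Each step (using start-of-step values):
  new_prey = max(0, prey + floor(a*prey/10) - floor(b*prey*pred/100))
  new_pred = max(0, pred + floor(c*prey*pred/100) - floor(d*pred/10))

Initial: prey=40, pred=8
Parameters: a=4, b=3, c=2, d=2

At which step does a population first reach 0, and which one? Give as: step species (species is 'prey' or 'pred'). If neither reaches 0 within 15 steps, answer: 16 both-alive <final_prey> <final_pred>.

Answer: 5 prey

Derivation:
Step 1: prey: 40+16-9=47; pred: 8+6-1=13
Step 2: prey: 47+18-18=47; pred: 13+12-2=23
Step 3: prey: 47+18-32=33; pred: 23+21-4=40
Step 4: prey: 33+13-39=7; pred: 40+26-8=58
Step 5: prey: 7+2-12=0; pred: 58+8-11=55
First extinction: prey at step 5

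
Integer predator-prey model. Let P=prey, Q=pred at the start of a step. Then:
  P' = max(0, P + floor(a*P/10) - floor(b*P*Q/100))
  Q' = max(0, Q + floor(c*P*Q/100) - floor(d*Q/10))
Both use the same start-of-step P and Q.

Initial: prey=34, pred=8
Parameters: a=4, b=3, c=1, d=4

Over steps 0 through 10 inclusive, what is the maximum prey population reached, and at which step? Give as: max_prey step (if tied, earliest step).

Step 1: prey: 34+13-8=39; pred: 8+2-3=7
Step 2: prey: 39+15-8=46; pred: 7+2-2=7
Step 3: prey: 46+18-9=55; pred: 7+3-2=8
Step 4: prey: 55+22-13=64; pred: 8+4-3=9
Step 5: prey: 64+25-17=72; pred: 9+5-3=11
Step 6: prey: 72+28-23=77; pred: 11+7-4=14
Step 7: prey: 77+30-32=75; pred: 14+10-5=19
Step 8: prey: 75+30-42=63; pred: 19+14-7=26
Step 9: prey: 63+25-49=39; pred: 26+16-10=32
Step 10: prey: 39+15-37=17; pred: 32+12-12=32
Max prey = 77 at step 6

Answer: 77 6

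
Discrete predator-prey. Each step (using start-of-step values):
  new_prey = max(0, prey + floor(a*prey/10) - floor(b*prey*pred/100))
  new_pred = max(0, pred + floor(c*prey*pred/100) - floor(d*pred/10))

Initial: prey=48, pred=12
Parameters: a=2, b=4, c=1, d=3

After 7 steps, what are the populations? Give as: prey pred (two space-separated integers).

Answer: 7 5

Derivation:
Step 1: prey: 48+9-23=34; pred: 12+5-3=14
Step 2: prey: 34+6-19=21; pred: 14+4-4=14
Step 3: prey: 21+4-11=14; pred: 14+2-4=12
Step 4: prey: 14+2-6=10; pred: 12+1-3=10
Step 5: prey: 10+2-4=8; pred: 10+1-3=8
Step 6: prey: 8+1-2=7; pred: 8+0-2=6
Step 7: prey: 7+1-1=7; pred: 6+0-1=5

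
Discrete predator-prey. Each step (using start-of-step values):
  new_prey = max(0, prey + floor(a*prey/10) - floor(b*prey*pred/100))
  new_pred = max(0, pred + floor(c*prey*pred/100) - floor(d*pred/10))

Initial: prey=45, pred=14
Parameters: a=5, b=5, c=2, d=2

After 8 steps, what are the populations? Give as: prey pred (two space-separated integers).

Answer: 0 13

Derivation:
Step 1: prey: 45+22-31=36; pred: 14+12-2=24
Step 2: prey: 36+18-43=11; pred: 24+17-4=37
Step 3: prey: 11+5-20=0; pred: 37+8-7=38
Step 4: prey: 0+0-0=0; pred: 38+0-7=31
Step 5: prey: 0+0-0=0; pred: 31+0-6=25
Step 6: prey: 0+0-0=0; pred: 25+0-5=20
Step 7: prey: 0+0-0=0; pred: 20+0-4=16
Step 8: prey: 0+0-0=0; pred: 16+0-3=13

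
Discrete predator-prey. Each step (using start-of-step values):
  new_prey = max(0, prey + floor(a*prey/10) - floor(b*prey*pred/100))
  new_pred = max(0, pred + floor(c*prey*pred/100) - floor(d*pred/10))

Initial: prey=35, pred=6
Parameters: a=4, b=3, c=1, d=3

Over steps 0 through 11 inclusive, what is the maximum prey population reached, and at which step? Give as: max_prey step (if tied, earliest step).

Answer: 68 5

Derivation:
Step 1: prey: 35+14-6=43; pred: 6+2-1=7
Step 2: prey: 43+17-9=51; pred: 7+3-2=8
Step 3: prey: 51+20-12=59; pred: 8+4-2=10
Step 4: prey: 59+23-17=65; pred: 10+5-3=12
Step 5: prey: 65+26-23=68; pred: 12+7-3=16
Step 6: prey: 68+27-32=63; pred: 16+10-4=22
Step 7: prey: 63+25-41=47; pred: 22+13-6=29
Step 8: prey: 47+18-40=25; pred: 29+13-8=34
Step 9: prey: 25+10-25=10; pred: 34+8-10=32
Step 10: prey: 10+4-9=5; pred: 32+3-9=26
Step 11: prey: 5+2-3=4; pred: 26+1-7=20
Max prey = 68 at step 5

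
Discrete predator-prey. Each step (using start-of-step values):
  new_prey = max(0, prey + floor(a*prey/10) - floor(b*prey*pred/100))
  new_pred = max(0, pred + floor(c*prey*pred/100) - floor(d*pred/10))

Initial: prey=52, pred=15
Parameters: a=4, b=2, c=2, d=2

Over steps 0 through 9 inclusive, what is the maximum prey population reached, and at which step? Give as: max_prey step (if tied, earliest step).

Step 1: prey: 52+20-15=57; pred: 15+15-3=27
Step 2: prey: 57+22-30=49; pred: 27+30-5=52
Step 3: prey: 49+19-50=18; pred: 52+50-10=92
Step 4: prey: 18+7-33=0; pred: 92+33-18=107
Step 5: prey: 0+0-0=0; pred: 107+0-21=86
Step 6: prey: 0+0-0=0; pred: 86+0-17=69
Step 7: prey: 0+0-0=0; pred: 69+0-13=56
Step 8: prey: 0+0-0=0; pred: 56+0-11=45
Step 9: prey: 0+0-0=0; pred: 45+0-9=36
Max prey = 57 at step 1

Answer: 57 1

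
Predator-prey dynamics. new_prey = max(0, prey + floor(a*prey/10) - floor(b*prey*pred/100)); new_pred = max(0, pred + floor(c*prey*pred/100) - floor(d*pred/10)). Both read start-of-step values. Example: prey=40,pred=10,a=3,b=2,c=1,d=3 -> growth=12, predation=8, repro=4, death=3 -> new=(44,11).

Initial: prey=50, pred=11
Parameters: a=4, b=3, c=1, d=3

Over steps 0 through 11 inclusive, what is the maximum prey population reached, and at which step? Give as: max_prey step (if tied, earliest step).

Answer: 54 1

Derivation:
Step 1: prey: 50+20-16=54; pred: 11+5-3=13
Step 2: prey: 54+21-21=54; pred: 13+7-3=17
Step 3: prey: 54+21-27=48; pred: 17+9-5=21
Step 4: prey: 48+19-30=37; pred: 21+10-6=25
Step 5: prey: 37+14-27=24; pred: 25+9-7=27
Step 6: prey: 24+9-19=14; pred: 27+6-8=25
Step 7: prey: 14+5-10=9; pred: 25+3-7=21
Step 8: prey: 9+3-5=7; pred: 21+1-6=16
Step 9: prey: 7+2-3=6; pred: 16+1-4=13
Step 10: prey: 6+2-2=6; pred: 13+0-3=10
Step 11: prey: 6+2-1=7; pred: 10+0-3=7
Max prey = 54 at step 1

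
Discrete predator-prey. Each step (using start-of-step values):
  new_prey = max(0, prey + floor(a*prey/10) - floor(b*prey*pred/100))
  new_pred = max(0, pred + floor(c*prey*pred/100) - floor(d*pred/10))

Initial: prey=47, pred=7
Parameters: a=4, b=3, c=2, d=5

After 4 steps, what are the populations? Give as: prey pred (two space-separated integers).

Answer: 33 44

Derivation:
Step 1: prey: 47+18-9=56; pred: 7+6-3=10
Step 2: prey: 56+22-16=62; pred: 10+11-5=16
Step 3: prey: 62+24-29=57; pred: 16+19-8=27
Step 4: prey: 57+22-46=33; pred: 27+30-13=44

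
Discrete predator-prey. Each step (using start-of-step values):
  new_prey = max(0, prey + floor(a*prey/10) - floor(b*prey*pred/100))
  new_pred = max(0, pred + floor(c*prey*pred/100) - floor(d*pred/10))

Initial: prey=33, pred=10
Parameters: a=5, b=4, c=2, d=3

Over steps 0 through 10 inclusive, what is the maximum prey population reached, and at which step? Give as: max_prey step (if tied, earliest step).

Step 1: prey: 33+16-13=36; pred: 10+6-3=13
Step 2: prey: 36+18-18=36; pred: 13+9-3=19
Step 3: prey: 36+18-27=27; pred: 19+13-5=27
Step 4: prey: 27+13-29=11; pred: 27+14-8=33
Step 5: prey: 11+5-14=2; pred: 33+7-9=31
Step 6: prey: 2+1-2=1; pred: 31+1-9=23
Step 7: prey: 1+0-0=1; pred: 23+0-6=17
Step 8: prey: 1+0-0=1; pred: 17+0-5=12
Step 9: prey: 1+0-0=1; pred: 12+0-3=9
Step 10: prey: 1+0-0=1; pred: 9+0-2=7
Max prey = 36 at step 1

Answer: 36 1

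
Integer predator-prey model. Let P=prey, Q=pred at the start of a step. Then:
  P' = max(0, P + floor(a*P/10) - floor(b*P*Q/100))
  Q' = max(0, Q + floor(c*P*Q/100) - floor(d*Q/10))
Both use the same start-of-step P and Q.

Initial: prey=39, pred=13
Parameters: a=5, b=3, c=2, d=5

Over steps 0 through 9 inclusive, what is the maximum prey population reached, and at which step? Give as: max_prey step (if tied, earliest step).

Answer: 43 1

Derivation:
Step 1: prey: 39+19-15=43; pred: 13+10-6=17
Step 2: prey: 43+21-21=43; pred: 17+14-8=23
Step 3: prey: 43+21-29=35; pred: 23+19-11=31
Step 4: prey: 35+17-32=20; pred: 31+21-15=37
Step 5: prey: 20+10-22=8; pred: 37+14-18=33
Step 6: prey: 8+4-7=5; pred: 33+5-16=22
Step 7: prey: 5+2-3=4; pred: 22+2-11=13
Step 8: prey: 4+2-1=5; pred: 13+1-6=8
Step 9: prey: 5+2-1=6; pred: 8+0-4=4
Max prey = 43 at step 1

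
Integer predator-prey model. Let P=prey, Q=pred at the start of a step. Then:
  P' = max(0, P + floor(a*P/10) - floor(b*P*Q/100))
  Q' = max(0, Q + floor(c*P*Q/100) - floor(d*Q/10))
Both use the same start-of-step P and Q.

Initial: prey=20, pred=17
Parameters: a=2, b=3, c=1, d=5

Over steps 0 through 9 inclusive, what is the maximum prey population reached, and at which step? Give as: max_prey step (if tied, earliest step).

Step 1: prey: 20+4-10=14; pred: 17+3-8=12
Step 2: prey: 14+2-5=11; pred: 12+1-6=7
Step 3: prey: 11+2-2=11; pred: 7+0-3=4
Step 4: prey: 11+2-1=12; pred: 4+0-2=2
Step 5: prey: 12+2-0=14; pred: 2+0-1=1
Step 6: prey: 14+2-0=16; pred: 1+0-0=1
Step 7: prey: 16+3-0=19; pred: 1+0-0=1
Step 8: prey: 19+3-0=22; pred: 1+0-0=1
Step 9: prey: 22+4-0=26; pred: 1+0-0=1
Max prey = 26 at step 9

Answer: 26 9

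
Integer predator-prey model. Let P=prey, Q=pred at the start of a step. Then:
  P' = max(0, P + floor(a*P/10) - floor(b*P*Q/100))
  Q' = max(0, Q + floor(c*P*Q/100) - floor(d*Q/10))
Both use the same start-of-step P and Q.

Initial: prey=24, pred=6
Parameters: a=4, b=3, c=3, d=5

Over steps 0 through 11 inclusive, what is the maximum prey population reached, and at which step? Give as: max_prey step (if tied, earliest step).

Answer: 37 3

Derivation:
Step 1: prey: 24+9-4=29; pred: 6+4-3=7
Step 2: prey: 29+11-6=34; pred: 7+6-3=10
Step 3: prey: 34+13-10=37; pred: 10+10-5=15
Step 4: prey: 37+14-16=35; pred: 15+16-7=24
Step 5: prey: 35+14-25=24; pred: 24+25-12=37
Step 6: prey: 24+9-26=7; pred: 37+26-18=45
Step 7: prey: 7+2-9=0; pred: 45+9-22=32
Step 8: prey: 0+0-0=0; pred: 32+0-16=16
Step 9: prey: 0+0-0=0; pred: 16+0-8=8
Step 10: prey: 0+0-0=0; pred: 8+0-4=4
Step 11: prey: 0+0-0=0; pred: 4+0-2=2
Max prey = 37 at step 3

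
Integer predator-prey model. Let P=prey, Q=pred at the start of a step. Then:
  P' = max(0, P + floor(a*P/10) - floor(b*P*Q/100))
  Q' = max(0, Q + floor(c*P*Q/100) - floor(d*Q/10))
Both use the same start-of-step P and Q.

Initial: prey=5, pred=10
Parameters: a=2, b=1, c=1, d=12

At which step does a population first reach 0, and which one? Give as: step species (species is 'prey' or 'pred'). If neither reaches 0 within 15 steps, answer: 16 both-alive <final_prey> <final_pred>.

Answer: 1 pred

Derivation:
Step 1: prey: 5+1-0=6; pred: 10+0-12=0
First extinction: pred at step 1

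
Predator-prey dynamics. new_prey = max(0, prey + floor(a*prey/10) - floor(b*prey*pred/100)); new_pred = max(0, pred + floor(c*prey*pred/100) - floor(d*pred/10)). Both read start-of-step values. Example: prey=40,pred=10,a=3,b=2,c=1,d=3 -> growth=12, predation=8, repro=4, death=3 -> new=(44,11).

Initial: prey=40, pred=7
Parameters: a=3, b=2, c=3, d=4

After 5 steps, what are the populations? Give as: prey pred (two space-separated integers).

Step 1: prey: 40+12-5=47; pred: 7+8-2=13
Step 2: prey: 47+14-12=49; pred: 13+18-5=26
Step 3: prey: 49+14-25=38; pred: 26+38-10=54
Step 4: prey: 38+11-41=8; pred: 54+61-21=94
Step 5: prey: 8+2-15=0; pred: 94+22-37=79

Answer: 0 79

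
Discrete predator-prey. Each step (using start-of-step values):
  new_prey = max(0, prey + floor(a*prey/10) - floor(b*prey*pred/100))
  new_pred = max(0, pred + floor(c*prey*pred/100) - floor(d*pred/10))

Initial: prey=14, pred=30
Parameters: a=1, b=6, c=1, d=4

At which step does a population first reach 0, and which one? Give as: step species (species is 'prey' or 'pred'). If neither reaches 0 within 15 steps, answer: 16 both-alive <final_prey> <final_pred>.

Step 1: prey: 14+1-25=0; pred: 30+4-12=22
First extinction: prey at step 1

Answer: 1 prey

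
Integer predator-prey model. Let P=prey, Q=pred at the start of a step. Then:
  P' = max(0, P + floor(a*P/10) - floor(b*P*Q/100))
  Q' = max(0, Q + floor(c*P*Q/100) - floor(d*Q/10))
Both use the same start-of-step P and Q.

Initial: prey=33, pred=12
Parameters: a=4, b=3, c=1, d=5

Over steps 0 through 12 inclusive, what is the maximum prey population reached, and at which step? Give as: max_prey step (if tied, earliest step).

Answer: 101 8

Derivation:
Step 1: prey: 33+13-11=35; pred: 12+3-6=9
Step 2: prey: 35+14-9=40; pred: 9+3-4=8
Step 3: prey: 40+16-9=47; pred: 8+3-4=7
Step 4: prey: 47+18-9=56; pred: 7+3-3=7
Step 5: prey: 56+22-11=67; pred: 7+3-3=7
Step 6: prey: 67+26-14=79; pred: 7+4-3=8
Step 7: prey: 79+31-18=92; pred: 8+6-4=10
Step 8: prey: 92+36-27=101; pred: 10+9-5=14
Step 9: prey: 101+40-42=99; pred: 14+14-7=21
Step 10: prey: 99+39-62=76; pred: 21+20-10=31
Step 11: prey: 76+30-70=36; pred: 31+23-15=39
Step 12: prey: 36+14-42=8; pred: 39+14-19=34
Max prey = 101 at step 8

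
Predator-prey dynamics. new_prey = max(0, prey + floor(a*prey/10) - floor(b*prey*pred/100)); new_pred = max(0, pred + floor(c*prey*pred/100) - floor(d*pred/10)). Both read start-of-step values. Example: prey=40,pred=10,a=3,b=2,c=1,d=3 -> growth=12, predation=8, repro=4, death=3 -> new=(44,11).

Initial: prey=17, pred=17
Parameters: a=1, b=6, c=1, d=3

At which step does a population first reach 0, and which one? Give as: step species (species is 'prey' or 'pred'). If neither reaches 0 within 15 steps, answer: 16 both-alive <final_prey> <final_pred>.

Step 1: prey: 17+1-17=1; pred: 17+2-5=14
Step 2: prey: 1+0-0=1; pred: 14+0-4=10
Step 3: prey: 1+0-0=1; pred: 10+0-3=7
Step 4: prey: 1+0-0=1; pred: 7+0-2=5
Step 5: prey: 1+0-0=1; pred: 5+0-1=4
Step 6: prey: 1+0-0=1; pred: 4+0-1=3
Step 7: prey: 1+0-0=1; pred: 3+0-0=3
Steps 8-15: state stable at prey=1, pred=3 (no change)
No extinction within 15 steps

Answer: 16 both-alive 1 3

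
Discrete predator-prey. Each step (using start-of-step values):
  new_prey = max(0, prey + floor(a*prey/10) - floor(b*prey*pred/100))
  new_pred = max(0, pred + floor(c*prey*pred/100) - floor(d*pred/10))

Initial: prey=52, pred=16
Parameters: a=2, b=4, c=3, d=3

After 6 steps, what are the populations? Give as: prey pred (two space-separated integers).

Step 1: prey: 52+10-33=29; pred: 16+24-4=36
Step 2: prey: 29+5-41=0; pred: 36+31-10=57
Step 3: prey: 0+0-0=0; pred: 57+0-17=40
Step 4: prey: 0+0-0=0; pred: 40+0-12=28
Step 5: prey: 0+0-0=0; pred: 28+0-8=20
Step 6: prey: 0+0-0=0; pred: 20+0-6=14

Answer: 0 14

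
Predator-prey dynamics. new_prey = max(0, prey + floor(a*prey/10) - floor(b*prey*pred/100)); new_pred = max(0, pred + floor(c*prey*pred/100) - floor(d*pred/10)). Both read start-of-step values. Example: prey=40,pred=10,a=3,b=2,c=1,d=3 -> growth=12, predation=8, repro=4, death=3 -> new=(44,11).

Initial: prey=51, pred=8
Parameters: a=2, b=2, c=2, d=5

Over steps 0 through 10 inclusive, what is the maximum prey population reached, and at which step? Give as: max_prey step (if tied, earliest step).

Answer: 53 1

Derivation:
Step 1: prey: 51+10-8=53; pred: 8+8-4=12
Step 2: prey: 53+10-12=51; pred: 12+12-6=18
Step 3: prey: 51+10-18=43; pred: 18+18-9=27
Step 4: prey: 43+8-23=28; pred: 27+23-13=37
Step 5: prey: 28+5-20=13; pred: 37+20-18=39
Step 6: prey: 13+2-10=5; pred: 39+10-19=30
Step 7: prey: 5+1-3=3; pred: 30+3-15=18
Step 8: prey: 3+0-1=2; pred: 18+1-9=10
Step 9: prey: 2+0-0=2; pred: 10+0-5=5
Step 10: prey: 2+0-0=2; pred: 5+0-2=3
Max prey = 53 at step 1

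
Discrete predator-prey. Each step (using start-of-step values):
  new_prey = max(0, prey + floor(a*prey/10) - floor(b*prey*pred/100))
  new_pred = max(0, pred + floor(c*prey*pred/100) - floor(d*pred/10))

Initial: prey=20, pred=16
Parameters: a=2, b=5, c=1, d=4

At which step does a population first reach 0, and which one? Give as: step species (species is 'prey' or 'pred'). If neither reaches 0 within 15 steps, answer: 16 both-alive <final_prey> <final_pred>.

Answer: 16 both-alive 3 2

Derivation:
Step 1: prey: 20+4-16=8; pred: 16+3-6=13
Step 2: prey: 8+1-5=4; pred: 13+1-5=9
Step 3: prey: 4+0-1=3; pred: 9+0-3=6
Step 4: prey: 3+0-0=3; pred: 6+0-2=4
Step 5: prey: 3+0-0=3; pred: 4+0-1=3
Step 6: prey: 3+0-0=3; pred: 3+0-1=2
Step 7: prey: 3+0-0=3; pred: 2+0-0=2
Steps 8-15: state stable at prey=3, pred=2 (no change)
No extinction within 15 steps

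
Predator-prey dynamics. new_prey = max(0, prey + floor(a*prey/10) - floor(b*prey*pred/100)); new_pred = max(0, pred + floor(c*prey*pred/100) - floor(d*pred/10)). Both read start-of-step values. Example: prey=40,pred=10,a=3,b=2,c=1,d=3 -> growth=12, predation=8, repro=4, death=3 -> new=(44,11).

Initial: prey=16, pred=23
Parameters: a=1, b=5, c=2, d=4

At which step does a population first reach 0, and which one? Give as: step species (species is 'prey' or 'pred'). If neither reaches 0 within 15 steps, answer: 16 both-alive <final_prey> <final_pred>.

Step 1: prey: 16+1-18=0; pred: 23+7-9=21
First extinction: prey at step 1

Answer: 1 prey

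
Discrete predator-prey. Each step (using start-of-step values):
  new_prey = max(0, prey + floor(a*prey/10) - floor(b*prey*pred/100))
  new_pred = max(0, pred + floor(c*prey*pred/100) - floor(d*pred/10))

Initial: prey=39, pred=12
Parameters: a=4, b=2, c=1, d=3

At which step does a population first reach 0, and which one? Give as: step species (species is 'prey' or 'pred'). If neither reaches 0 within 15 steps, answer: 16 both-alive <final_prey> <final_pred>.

Step 1: prey: 39+15-9=45; pred: 12+4-3=13
Step 2: prey: 45+18-11=52; pred: 13+5-3=15
Step 3: prey: 52+20-15=57; pred: 15+7-4=18
Step 4: prey: 57+22-20=59; pred: 18+10-5=23
Step 5: prey: 59+23-27=55; pred: 23+13-6=30
Step 6: prey: 55+22-33=44; pred: 30+16-9=37
Step 7: prey: 44+17-32=29; pred: 37+16-11=42
Step 8: prey: 29+11-24=16; pred: 42+12-12=42
Step 9: prey: 16+6-13=9; pred: 42+6-12=36
Step 10: prey: 9+3-6=6; pred: 36+3-10=29
Step 11: prey: 6+2-3=5; pred: 29+1-8=22
Step 12: prey: 5+2-2=5; pred: 22+1-6=17
Step 13: prey: 5+2-1=6; pred: 17+0-5=12
Step 14: prey: 6+2-1=7; pred: 12+0-3=9
Step 15: prey: 7+2-1=8; pred: 9+0-2=7
No extinction within 15 steps

Answer: 16 both-alive 8 7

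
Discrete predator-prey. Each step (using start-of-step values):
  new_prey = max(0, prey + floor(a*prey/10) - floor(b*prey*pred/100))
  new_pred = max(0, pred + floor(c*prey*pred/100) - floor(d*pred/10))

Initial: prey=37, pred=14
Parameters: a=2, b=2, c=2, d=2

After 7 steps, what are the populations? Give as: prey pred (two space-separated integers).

Answer: 1 28

Derivation:
Step 1: prey: 37+7-10=34; pred: 14+10-2=22
Step 2: prey: 34+6-14=26; pred: 22+14-4=32
Step 3: prey: 26+5-16=15; pred: 32+16-6=42
Step 4: prey: 15+3-12=6; pred: 42+12-8=46
Step 5: prey: 6+1-5=2; pred: 46+5-9=42
Step 6: prey: 2+0-1=1; pred: 42+1-8=35
Step 7: prey: 1+0-0=1; pred: 35+0-7=28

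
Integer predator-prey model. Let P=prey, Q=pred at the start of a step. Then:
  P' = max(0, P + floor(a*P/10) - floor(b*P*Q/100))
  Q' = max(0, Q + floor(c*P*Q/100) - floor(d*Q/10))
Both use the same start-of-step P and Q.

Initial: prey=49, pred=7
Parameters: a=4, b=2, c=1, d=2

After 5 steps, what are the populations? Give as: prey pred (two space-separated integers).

Step 1: prey: 49+19-6=62; pred: 7+3-1=9
Step 2: prey: 62+24-11=75; pred: 9+5-1=13
Step 3: prey: 75+30-19=86; pred: 13+9-2=20
Step 4: prey: 86+34-34=86; pred: 20+17-4=33
Step 5: prey: 86+34-56=64; pred: 33+28-6=55

Answer: 64 55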